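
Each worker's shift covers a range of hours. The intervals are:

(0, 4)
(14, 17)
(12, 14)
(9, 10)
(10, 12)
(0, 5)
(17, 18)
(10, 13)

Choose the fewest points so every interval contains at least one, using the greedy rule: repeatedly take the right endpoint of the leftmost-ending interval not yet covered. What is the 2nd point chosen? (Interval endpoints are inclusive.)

Process intervals by earliest right end; each time one isn't hit yet, stab at its right endpoint.
By right end: [0,4]  [0,5]  [9,10]  [10,12]  [10,13]  [12,14]  [14,17]  [17,18]
[0,4] uncovered → point at 4; [9,10] uncovered → point at 10; [12,14] uncovered → point at 14; [17,18] uncovered → point at 18.
Points: 4, 10, 14, 18 (4 total).

10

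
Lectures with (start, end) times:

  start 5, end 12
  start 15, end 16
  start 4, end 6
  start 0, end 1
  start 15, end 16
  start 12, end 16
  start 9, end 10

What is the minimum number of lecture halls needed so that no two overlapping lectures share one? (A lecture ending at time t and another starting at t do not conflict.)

Count concurrent intervals with a sweep; the peak is the room count.
Events (time:±→running): 0:+→1 1:-→0 4:+→1 5:+→2 6:-→1 9:+→2 10:-→1 12:-→0 12:+→1 15:+→2 15:+→3 … peak 3.

3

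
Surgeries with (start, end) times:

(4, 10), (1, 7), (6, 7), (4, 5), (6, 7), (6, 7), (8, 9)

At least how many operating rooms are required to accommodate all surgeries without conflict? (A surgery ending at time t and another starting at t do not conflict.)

Events (time:±→running): 1:+→1 4:+→2 4:+→3 5:-→2 6:+→3 6:+→4 6:+→5 … peak 5.

5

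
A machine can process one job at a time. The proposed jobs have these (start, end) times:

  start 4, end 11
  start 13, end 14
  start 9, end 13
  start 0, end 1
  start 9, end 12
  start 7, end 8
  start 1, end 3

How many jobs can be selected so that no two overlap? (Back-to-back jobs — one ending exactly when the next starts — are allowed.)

Order by finish time; keep every interval that doesn't clash with the previous kept one.
By end time: (0,1), (1,3), (7,8), (4,11), (9,12), (9,13), (13,14).
Pick (0,1); next start ≥ 1 → (1,3); next start ≥ 3 → (7,8); next start ≥ 8 → (9,12); next start ≥ 12 → (13,14).
Selected 5 jobs.

5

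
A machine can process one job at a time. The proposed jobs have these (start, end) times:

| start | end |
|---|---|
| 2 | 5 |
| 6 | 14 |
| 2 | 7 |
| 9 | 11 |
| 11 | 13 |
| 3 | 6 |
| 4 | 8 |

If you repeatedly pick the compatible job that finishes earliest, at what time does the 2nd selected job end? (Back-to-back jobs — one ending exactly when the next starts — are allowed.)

By end time: (2,5), (3,6), (2,7), (4,8), (9,11), (11,13), (6,14).
Pick (2,5); next start ≥ 5 → (9,11); next start ≥ 11 → (11,13).
Selected: (2,5) (9,11) (11,13)

11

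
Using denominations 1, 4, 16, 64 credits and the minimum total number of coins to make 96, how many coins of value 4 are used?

0

96 = 1×64 + 2×16
Count of 4: 0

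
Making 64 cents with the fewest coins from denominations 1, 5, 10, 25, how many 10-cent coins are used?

64 = 2×25 + 1×10 + 4×1
Count of 10: 1

1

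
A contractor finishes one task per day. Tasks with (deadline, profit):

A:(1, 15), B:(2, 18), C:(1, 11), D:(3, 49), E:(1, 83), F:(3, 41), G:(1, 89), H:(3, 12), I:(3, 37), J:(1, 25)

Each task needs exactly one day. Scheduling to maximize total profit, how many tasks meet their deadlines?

Sort by profit descending; place each in the latest free slot ≤ its deadline.
By profit: G(d1,89), E(d1,83), D(d3,49), F(d3,41), I(d3,37), J(d1,25), B(d2,18), A(d1,15), H(d3,12), C(d1,11)
G→slot 1; E skipped; D→slot 3; F→slot 2; I skipped; J skipped; B skipped; A skipped; H skipped; C skipped.
3 of 10 scheduled.

3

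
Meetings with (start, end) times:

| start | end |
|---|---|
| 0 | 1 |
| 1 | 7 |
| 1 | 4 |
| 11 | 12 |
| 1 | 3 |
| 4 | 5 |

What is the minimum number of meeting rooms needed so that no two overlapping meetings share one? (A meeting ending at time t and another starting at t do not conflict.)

3

Count concurrent intervals with a sweep; the peak is the room count.
Events (time:±→running): 0:+→1 1:-→0 1:+→1 1:+→2 1:+→3 … peak 3.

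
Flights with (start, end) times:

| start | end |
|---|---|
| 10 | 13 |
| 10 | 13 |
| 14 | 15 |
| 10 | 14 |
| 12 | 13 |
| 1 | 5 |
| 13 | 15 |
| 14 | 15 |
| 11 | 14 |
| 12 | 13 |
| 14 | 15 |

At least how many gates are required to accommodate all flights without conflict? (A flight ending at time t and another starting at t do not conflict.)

The answer is the maximum number of intervals overlapping at any instant.
Events (time:±→running): 1:+→1 5:-→0 10:+→1 10:+→2 10:+→3 11:+→4 12:+→5 12:+→6 … peak 6.

6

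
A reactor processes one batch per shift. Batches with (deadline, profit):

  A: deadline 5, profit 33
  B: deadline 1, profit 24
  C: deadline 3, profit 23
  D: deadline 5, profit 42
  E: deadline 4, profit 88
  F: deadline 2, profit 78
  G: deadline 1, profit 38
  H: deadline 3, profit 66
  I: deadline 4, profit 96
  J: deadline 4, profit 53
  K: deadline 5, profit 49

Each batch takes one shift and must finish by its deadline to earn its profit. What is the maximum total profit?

377

Profit order: I=96 E=88 F=78 H=66 J=53 K=49 D=42 G=38 A=33 B=24 C=23
Assign: I→slot 4, E→slot 3, F→slot 2, H→slot 1, J skipped, K→slot 5, D skipped, G skipped, A skipped, B skipped, C skipped.
Slots: [1:H] [2:F] [3:E] [4:I] [5:K]
Profit = 66 + 78 + 88 + 96 + 49 = 377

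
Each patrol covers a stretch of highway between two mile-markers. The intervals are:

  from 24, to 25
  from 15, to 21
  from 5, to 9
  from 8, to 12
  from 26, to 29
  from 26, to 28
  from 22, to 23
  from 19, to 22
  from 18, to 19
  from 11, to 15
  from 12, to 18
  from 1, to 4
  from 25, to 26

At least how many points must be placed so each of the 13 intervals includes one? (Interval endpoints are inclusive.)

7

By right end: [1,4]  [5,9]  [8,12]  [11,15]  [12,18]  [18,19]  [15,21]  [19,22]  [22,23]  [24,25]  [25,26]  [26,28]  [26,29]
[1,4] uncovered → point at 4; [5,9] uncovered → point at 9; [11,15] uncovered → point at 15; [18,19] uncovered → point at 19; [22,23] uncovered → point at 23; [24,25] uncovered → point at 25; [26,28] uncovered → point at 28.
Points: 4, 9, 15, 19, 23, 25, 28 (7 total).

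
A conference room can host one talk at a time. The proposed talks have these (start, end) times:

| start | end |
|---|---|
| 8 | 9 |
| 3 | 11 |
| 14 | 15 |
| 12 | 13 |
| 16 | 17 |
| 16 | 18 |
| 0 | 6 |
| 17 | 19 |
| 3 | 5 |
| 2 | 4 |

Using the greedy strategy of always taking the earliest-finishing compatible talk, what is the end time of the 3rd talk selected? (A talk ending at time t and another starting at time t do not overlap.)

13

By end time: (2,4), (3,5), (0,6), (8,9), (3,11), (12,13), (14,15), (16,17), (16,18), (17,19).
Pick (2,4); next start ≥ 4 → (8,9); next start ≥ 9 → (12,13); next start ≥ 13 → (14,15); next start ≥ 15 → (16,17); next start ≥ 17 → (17,19).
Selected: (2,4) (8,9) (12,13) (14,15) (16,17) (17,19)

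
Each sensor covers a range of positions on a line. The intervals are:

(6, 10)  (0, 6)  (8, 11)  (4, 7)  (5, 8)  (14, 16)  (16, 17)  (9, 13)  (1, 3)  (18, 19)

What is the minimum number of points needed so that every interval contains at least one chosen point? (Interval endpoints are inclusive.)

Process intervals by earliest right end; each time one isn't hit yet, stab at its right endpoint.
Sorted: [1,3] [0,6] [4,7] [5,8] [6,10] [8,11] [9,13] [14,16] [16,17] [18,19]
{[1,3],[0,6]} hit by 3; {[4,7],[5,8],[6,10]} hit by 7; {[8,11],[9,13]} hit by 11; {[14,16],[16,17]} hit by 16; {[18,19]} hit by 19.
Points: 3, 7, 11, 16, 19 (5 total).

5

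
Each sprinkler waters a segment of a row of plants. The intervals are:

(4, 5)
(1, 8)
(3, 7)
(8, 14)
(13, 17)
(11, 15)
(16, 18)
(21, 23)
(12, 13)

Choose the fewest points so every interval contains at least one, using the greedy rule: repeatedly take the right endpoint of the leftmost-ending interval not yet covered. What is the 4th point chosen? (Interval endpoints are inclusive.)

By right end: [4,5]  [3,7]  [1,8]  [12,13]  [8,14]  [11,15]  [13,17]  [16,18]  [21,23]
[4,5] uncovered → point at 5; [12,13] uncovered → point at 13; [16,18] uncovered → point at 18; [21,23] uncovered → point at 23.
Points: 5, 13, 18, 23 (4 total).

23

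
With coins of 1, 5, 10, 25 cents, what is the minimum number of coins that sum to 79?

Use the largest denomination that fits, subtract, and repeat.
79 − 3×25→4 − 4×1→0
Total coins = 3 + 4 = 7

7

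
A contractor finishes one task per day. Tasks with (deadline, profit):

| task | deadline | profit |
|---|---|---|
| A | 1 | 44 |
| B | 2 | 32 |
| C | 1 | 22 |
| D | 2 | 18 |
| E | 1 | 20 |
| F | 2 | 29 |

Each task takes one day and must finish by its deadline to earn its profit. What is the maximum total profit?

76

Profit order: A=44 B=32 F=29 C=22 E=20 D=18
Assign: A→slot 1, B→slot 2, F skipped, C skipped, E skipped, D skipped.
Slots: [1:A] [2:B]
Profit = 44 + 32 = 76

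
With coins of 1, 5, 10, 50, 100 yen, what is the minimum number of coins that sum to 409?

409 − 4×100→9 − 1×5→4 − 4×1→0
Total coins = 4 + 1 + 4 = 9

9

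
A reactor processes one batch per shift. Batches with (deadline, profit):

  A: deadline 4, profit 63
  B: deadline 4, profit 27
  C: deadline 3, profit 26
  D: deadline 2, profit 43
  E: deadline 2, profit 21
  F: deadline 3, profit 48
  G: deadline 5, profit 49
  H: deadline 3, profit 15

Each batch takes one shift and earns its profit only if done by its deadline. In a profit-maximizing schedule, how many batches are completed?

5

Sort by profit descending; place each in the latest free slot ≤ its deadline.
Profit order: A=63 G=49 F=48 D=43 B=27 C=26 E=21 H=15
Assign: A→slot 4, G→slot 5, F→slot 3, D→slot 2, B→slot 1, C skipped, E skipped, H skipped.
Slots: [1:B] [2:D] [3:F] [4:A] [5:G]
5 of 8 scheduled.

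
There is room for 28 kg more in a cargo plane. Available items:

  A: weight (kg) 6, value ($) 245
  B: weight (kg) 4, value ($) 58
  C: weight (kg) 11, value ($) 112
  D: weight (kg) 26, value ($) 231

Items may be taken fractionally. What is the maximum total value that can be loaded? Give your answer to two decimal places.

Sort by value per unit weight and fill in that order.
Ratios (sorted): A 40.83, B 14.50, C 10.18, D 8.88
take A (6 @ 245); take B (4 @ 58); take C (11 @ 112); take 7/26 of D → 62.19. Capacity used 28/28.
Total value = 477.19

477.19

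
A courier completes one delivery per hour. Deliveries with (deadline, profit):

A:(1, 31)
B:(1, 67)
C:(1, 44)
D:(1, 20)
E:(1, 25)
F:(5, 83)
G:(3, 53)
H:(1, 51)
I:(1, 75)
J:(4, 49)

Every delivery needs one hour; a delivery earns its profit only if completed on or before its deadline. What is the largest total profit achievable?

260

Sort by profit descending; place each in the latest free slot ≤ its deadline.
By profit: F(d5,83), I(d1,75), B(d1,67), G(d3,53), H(d1,51), J(d4,49), C(d1,44), A(d1,31), E(d1,25), D(d1,20)
F→slot 5; I→slot 1; B skipped; G→slot 3; H skipped; J→slot 4; C skipped; A skipped; E skipped; D skipped.
Profit = 75 + 53 + 49 + 83 = 260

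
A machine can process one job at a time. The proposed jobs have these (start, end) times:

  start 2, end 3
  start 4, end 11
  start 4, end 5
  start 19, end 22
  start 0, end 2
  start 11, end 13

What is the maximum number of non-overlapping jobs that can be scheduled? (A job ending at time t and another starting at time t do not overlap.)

Sort by end time and greedily take each interval whose start is ≥ the last chosen end.
Sorted by end: (0,2)  (2,3)  (4,5)  (4,11)  (11,13)  (19,22)
take (0,2); take (2,3); take (4,5); skip (4,11); take (11,13); take (19,22).
Selected 5 jobs.

5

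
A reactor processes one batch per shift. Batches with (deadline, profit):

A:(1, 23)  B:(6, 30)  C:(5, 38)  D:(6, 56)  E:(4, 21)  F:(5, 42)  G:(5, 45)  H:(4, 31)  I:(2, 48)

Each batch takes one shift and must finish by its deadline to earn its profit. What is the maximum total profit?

Take jobs in profit order; each goes to the latest open slot no later than its deadline.
By profit: D(d6,56), I(d2,48), G(d5,45), F(d5,42), C(d5,38), H(d4,31), B(d6,30), A(d1,23), E(d4,21)
D→slot 6; I→slot 2; G→slot 5; F→slot 4; C→slot 3; H→slot 1; B skipped; A skipped; E skipped.
Profit = 31 + 48 + 38 + 42 + 45 + 56 = 260

260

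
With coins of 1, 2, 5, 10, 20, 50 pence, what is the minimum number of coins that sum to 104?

Greedy: take as many of the largest coin as possible, then repeat with the remainder.
104 − 2×50→4 − 2×2→0
Total coins = 2 + 2 = 4

4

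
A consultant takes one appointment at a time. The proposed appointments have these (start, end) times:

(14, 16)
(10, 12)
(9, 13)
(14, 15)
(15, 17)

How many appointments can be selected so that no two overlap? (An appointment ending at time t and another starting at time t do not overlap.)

Greedy by earliest finish: after sorting by end time, pick each interval compatible with the last pick.
Sorted by end: (10,12)  (9,13)  (14,15)  (14,16)  (15,17)
take (10,12); skip (9,13); take (14,15); take (15,17).
Selected 3 appointments.

3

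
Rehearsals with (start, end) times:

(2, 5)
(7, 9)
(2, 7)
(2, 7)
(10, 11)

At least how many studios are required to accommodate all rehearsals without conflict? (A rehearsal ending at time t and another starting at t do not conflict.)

3

Count concurrent intervals with a sweep; the peak is the room count.
Events (time:±→running): 2:+→1 2:+→2 2:+→3 … peak 3.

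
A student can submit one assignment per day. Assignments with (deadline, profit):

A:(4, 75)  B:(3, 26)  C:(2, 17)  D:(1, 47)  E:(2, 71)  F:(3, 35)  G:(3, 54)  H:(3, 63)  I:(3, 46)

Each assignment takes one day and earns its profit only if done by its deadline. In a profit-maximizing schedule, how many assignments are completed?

Sort by profit descending; place each in the latest free slot ≤ its deadline.
By profit: A(d4,75), E(d2,71), H(d3,63), G(d3,54), D(d1,47), I(d3,46), F(d3,35), B(d3,26), C(d2,17)
A→slot 4; E→slot 2; H→slot 3; G→slot 1; D skipped; I skipped; F skipped; B skipped; C skipped.
4 of 9 scheduled.

4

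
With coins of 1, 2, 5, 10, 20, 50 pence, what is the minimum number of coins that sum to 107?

Greedy: take as many of the largest coin as possible, then repeat with the remainder.
107 = 2×50 + 1×5 + 1×2
Total coins = 2 + 1 + 1 = 4

4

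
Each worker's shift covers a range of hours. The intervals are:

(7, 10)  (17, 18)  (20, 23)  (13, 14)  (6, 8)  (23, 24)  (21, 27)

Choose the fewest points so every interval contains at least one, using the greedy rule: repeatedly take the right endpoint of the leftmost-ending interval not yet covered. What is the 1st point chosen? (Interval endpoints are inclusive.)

Sorted: [6,8] [7,10] [13,14] [17,18] [20,23] [23,24] [21,27]
{[6,8],[7,10]} hit by 8; {[13,14]} hit by 14; {[17,18]} hit by 18; {[20,23],[23,24],[21,27]} hit by 23.
Points: 8, 14, 18, 23 (4 total).

8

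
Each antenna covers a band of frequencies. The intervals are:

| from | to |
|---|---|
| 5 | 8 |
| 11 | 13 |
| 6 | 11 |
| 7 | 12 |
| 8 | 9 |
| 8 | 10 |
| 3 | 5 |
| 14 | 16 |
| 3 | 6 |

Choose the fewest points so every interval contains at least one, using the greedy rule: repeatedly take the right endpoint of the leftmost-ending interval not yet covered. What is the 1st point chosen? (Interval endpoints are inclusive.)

Sort by right endpoint; whenever an interval is uncovered, place a point at its right end.
By right end: [3,5]  [3,6]  [5,8]  [8,9]  [8,10]  [6,11]  [7,12]  [11,13]  [14,16]
[3,5] uncovered → point at 5; [8,9] uncovered → point at 9; [11,13] uncovered → point at 13; [14,16] uncovered → point at 16.
Points: 5, 9, 13, 16 (4 total).

5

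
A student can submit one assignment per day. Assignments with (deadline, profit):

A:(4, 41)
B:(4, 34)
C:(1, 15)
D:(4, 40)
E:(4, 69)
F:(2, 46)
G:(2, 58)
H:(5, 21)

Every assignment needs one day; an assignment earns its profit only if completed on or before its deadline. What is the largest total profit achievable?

By profit: E(d4,69), G(d2,58), F(d2,46), A(d4,41), D(d4,40), B(d4,34), H(d5,21), C(d1,15)
E→slot 4; G→slot 2; F→slot 1; A→slot 3; D skipped; B skipped; H→slot 5; C skipped.
Profit = 46 + 58 + 41 + 69 + 21 = 235

235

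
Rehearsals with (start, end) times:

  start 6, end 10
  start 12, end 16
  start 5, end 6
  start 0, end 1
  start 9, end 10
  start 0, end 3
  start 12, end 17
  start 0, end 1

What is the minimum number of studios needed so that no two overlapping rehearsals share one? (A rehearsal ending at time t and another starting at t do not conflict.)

3

starts: [0, 0, 0, 5, 6, 9, 12, 12]
ends:   [1, 1, 3, 6, 10, 10, 16, 17]
s0→1 s0→2 s0→3  — peak 3.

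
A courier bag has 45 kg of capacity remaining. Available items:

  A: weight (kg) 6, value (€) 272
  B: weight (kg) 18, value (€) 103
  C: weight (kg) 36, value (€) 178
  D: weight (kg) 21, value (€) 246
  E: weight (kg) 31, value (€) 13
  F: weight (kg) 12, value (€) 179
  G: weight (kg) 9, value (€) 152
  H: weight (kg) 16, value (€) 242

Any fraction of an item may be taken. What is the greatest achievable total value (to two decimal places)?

Greedy by value/weight ratio, highest first.
Order: A (272/6=45.33) > G (152/9=16.89) > H (242/16=15.12) > F (179/12=14.92) > D (246/21=11.71) > B (103/18=5.72) > C (178/36=4.94) > E (13/31=0.42)
Fill: take A (6 @ 272) → take G (9 @ 152) → take H (16 @ 242) → take F (12 @ 179) → take 2/21 of D → 23.43; 45/45 used.
Total value = 868.43

868.43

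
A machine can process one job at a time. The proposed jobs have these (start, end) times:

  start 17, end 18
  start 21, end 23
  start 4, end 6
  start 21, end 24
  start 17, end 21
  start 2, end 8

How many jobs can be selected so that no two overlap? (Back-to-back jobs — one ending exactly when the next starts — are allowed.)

3

Sort by end time and greedily take each interval whose start is ≥ the last chosen end.
Sorted by end: (4,6)  (2,8)  (17,18)  (17,21)  (21,23)  (21,24)
take (4,6); take (17,18); skip (17,21); take (21,23).
Selected 3 jobs.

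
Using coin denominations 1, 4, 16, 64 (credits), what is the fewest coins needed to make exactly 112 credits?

4

112 − 1×64→48 − 3×16→0
Total coins = 1 + 3 = 4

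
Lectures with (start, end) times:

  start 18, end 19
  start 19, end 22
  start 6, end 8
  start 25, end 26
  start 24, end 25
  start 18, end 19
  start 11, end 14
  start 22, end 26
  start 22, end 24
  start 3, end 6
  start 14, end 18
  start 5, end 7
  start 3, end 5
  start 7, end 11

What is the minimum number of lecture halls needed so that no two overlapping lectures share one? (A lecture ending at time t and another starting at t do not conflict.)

Count concurrent intervals with a sweep; the peak is the room count.
starts: [3, 3, 5, 6, 7, 11, 14, 18, 18, 19, 22, 22, 24, 25]
ends:   [5, 6, 7, 8, 11, 14, 18, 19, 19, 22, 24, 25, 26, 26]
s3→1 s3→2  — peak 2.

2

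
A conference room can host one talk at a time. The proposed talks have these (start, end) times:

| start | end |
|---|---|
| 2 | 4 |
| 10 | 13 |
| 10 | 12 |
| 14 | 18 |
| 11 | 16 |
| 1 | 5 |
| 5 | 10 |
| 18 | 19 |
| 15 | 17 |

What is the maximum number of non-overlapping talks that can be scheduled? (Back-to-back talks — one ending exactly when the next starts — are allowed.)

5

Sorted by end: (2,4)  (1,5)  (5,10)  (10,12)  (10,13)  (11,16)  (15,17)  (14,18)  (18,19)
take (2,4); take (5,10); take (10,12); take (15,17); take (18,19).
Selected 5 talks.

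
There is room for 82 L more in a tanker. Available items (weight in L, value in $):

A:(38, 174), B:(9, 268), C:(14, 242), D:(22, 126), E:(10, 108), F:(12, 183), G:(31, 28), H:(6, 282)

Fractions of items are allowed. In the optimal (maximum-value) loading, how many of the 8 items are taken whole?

6

Greedy by value/weight ratio, highest first.
Ratios (sorted): H 47.00, B 29.78, C 17.29, F 15.25, E 10.80, D 5.73, A 4.58, G 0.90
take H (6 @ 282); take B (9 @ 268); take C (14 @ 242); take F (12 @ 183); take E (10 @ 108); take D (22 @ 126); take 9/38 of A → 41.21. Capacity used 82/82.
6 item(s) taken whole; one partial (take 9/38 of A).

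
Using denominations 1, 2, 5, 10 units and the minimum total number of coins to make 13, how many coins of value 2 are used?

Greedy: take as many of the largest coin as possible, then repeat with the remainder.
13 = 1×10 + 1×2 + 1×1
Count of 2: 1

1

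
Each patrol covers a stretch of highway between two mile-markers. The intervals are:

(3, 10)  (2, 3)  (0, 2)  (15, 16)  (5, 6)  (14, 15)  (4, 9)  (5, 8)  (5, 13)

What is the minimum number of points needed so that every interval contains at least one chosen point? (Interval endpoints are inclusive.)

Process intervals by earliest right end; each time one isn't hit yet, stab at its right endpoint.
By right end: [0,2]  [2,3]  [5,6]  [5,8]  [4,9]  [3,10]  [5,13]  [14,15]  [15,16]
[0,2] uncovered → point at 2; [5,6] uncovered → point at 6; [14,15] uncovered → point at 15.
Points: 2, 6, 15 (3 total).

3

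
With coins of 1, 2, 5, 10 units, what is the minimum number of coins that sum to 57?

57 − 5×10→7 − 1×5→2 − 1×2→0
Total coins = 5 + 1 + 1 = 7

7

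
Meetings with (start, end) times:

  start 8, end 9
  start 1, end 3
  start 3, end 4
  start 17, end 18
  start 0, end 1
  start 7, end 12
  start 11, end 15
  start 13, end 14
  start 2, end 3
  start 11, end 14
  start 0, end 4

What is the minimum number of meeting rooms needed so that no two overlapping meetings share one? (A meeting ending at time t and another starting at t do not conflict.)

3

Events (time:±→running): 0:+→1 0:+→2 1:-→1 1:+→2 2:+→3 … peak 3.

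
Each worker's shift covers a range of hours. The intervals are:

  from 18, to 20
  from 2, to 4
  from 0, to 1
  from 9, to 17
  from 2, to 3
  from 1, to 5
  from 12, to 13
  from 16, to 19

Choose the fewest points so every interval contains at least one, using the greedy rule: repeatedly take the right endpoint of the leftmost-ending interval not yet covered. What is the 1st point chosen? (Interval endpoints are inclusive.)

Sort by right endpoint; whenever an interval is uncovered, place a point at its right end.
Sorted: [0,1] [2,3] [2,4] [1,5] [12,13] [9,17] [16,19] [18,20]
{[0,1]} hit by 1; {[2,3],[2,4],[1,5]} hit by 3; {[12,13],[9,17]} hit by 13; {[16,19],[18,20]} hit by 19.
Points: 1, 3, 13, 19 (4 total).

1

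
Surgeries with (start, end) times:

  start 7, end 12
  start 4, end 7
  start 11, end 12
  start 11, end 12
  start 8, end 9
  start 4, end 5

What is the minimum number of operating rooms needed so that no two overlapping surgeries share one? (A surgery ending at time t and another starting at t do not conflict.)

starts: [4, 4, 7, 8, 11, 11]
ends:   [5, 7, 9, 12, 12, 12]
s4→1 s4→2 e5→1 e7→0 s7→1 s8→2 e9→1 s11→2 s11→3  — peak 3.

3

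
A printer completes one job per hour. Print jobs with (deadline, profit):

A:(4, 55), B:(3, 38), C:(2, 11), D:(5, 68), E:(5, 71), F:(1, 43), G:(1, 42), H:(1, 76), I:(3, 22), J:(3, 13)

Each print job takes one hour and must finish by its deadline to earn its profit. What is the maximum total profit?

By profit: H(d1,76), E(d5,71), D(d5,68), A(d4,55), F(d1,43), G(d1,42), B(d3,38), I(d3,22), J(d3,13), C(d2,11)
H→slot 1; E→slot 5; D→slot 4; A→slot 3; F skipped; G skipped; B→slot 2; I skipped; J skipped; C skipped.
Profit = 76 + 38 + 55 + 68 + 71 = 308

308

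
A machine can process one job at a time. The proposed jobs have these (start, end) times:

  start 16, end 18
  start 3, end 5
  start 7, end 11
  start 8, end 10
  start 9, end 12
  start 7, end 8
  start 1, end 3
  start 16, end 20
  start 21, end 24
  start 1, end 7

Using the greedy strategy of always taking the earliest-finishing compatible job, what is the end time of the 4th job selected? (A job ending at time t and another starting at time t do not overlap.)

Order by finish time; keep every interval that doesn't clash with the previous kept one.
By end time: (1,3), (3,5), (1,7), (7,8), (8,10), (7,11), (9,12), (16,18), (16,20), (21,24).
Pick (1,3); next start ≥ 3 → (3,5); next start ≥ 5 → (7,8); next start ≥ 8 → (8,10); next start ≥ 10 → (16,18); next start ≥ 18 → (21,24).
Selected: (1,3) (3,5) (7,8) (8,10) (16,18) (21,24)

10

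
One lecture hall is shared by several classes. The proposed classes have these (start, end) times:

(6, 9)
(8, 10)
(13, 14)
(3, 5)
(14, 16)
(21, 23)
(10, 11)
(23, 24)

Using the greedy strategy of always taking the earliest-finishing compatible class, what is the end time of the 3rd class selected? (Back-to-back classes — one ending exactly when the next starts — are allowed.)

Sorted by end: (3,5)  (6,9)  (8,10)  (10,11)  (13,14)  (14,16)  (21,23)  (23,24)
take (3,5); take (6,9); skip (8,10); take (10,11); take (13,14); take (14,16); take (21,23); take (23,24).
Selected: (3,5) (6,9) (10,11) (13,14) (14,16) (21,23) (23,24)

11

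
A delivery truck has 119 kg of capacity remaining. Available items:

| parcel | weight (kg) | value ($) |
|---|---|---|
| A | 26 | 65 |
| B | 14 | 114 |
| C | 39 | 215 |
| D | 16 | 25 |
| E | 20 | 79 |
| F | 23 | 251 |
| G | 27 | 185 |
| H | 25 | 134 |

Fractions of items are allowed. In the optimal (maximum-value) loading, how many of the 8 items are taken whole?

4

Greedy by value/weight ratio, highest first.
Ratios (sorted): F 10.91, B 8.14, G 6.85, C 5.51, H 5.36, E 3.95, A 2.50, D 1.56
take F (23 @ 251); take B (14 @ 114); take G (27 @ 185); take C (39 @ 215); take 16/25 of H → 85.76. Capacity used 119/119.
4 item(s) taken whole; one partial (take 16/25 of H).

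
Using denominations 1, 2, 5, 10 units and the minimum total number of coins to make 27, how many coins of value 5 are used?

27 − 2×10→7 − 1×5→2 − 1×2→0
Count of 5: 1

1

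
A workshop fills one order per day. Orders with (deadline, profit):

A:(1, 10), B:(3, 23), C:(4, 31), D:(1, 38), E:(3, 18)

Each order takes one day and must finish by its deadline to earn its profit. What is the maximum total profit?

110

By profit: D(d1,38), C(d4,31), B(d3,23), E(d3,18), A(d1,10)
D→slot 1; C→slot 4; B→slot 3; E→slot 2; A skipped.
Profit = 38 + 18 + 23 + 31 = 110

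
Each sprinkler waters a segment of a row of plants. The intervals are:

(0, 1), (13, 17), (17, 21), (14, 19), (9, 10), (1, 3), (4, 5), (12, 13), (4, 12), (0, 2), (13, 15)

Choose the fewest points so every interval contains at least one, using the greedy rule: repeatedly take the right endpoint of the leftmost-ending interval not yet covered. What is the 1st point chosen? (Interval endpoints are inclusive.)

1

Sort by right endpoint; whenever an interval is uncovered, place a point at its right end.
Sorted: [0,1] [0,2] [1,3] [4,5] [9,10] [4,12] [12,13] [13,15] [13,17] [14,19] [17,21]
{[0,1],[0,2],[1,3]} hit by 1; {[4,5]} hit by 5; {[9,10],[4,12]} hit by 10; {[12,13],[13,15],[13,17]} hit by 13; {[14,19],[17,21]} hit by 19.
Points: 1, 5, 10, 13, 19 (5 total).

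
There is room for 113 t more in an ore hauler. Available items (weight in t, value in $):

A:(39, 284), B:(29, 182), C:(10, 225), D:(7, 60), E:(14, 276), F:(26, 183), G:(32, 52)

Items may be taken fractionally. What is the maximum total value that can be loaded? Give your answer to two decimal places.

Sort by value per unit weight and fill in that order.
Ratios (sorted): C 22.50, E 19.71, D 8.57, A 7.28, F 7.04, B 6.28, G 1.62
take C (10 @ 225); take E (14 @ 276); take D (7 @ 60); take A (39 @ 284); take F (26 @ 183); take 17/29 of B → 106.69. Capacity used 113/113.
Total value = 1134.69

1134.69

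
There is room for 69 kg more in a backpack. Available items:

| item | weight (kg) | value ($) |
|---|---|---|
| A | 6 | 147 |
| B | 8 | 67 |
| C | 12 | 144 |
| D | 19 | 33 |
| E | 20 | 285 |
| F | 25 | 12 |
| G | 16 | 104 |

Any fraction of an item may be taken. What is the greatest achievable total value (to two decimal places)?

Sort by value per unit weight and fill in that order.
Order: A (147/6=24.50) > E (285/20=14.25) > C (144/12=12.00) > B (67/8=8.38) > G (104/16=6.50) > D (33/19=1.74) > F (12/25=0.48)
Fill: take A (6 @ 147) → take E (20 @ 285) → take C (12 @ 144) → take B (8 @ 67) → take G (16 @ 104) → take 7/19 of D → 12.16; 69/69 used.
Total value = 759.16

759.16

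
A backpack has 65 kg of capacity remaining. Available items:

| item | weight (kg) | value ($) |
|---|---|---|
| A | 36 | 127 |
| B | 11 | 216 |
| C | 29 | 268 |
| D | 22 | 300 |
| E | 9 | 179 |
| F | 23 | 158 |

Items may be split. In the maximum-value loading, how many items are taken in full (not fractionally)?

Order: E (179/9=19.89) > B (216/11=19.64) > D (300/22=13.64) > C (268/29=9.24) > F (158/23=6.87) > A (127/36=3.53)
Fill: take E (9 @ 179) → take B (11 @ 216) → take D (22 @ 300) → take 23/29 of C → 212.55; 65/65 used.
3 item(s) taken whole; one partial (take 23/29 of C).

3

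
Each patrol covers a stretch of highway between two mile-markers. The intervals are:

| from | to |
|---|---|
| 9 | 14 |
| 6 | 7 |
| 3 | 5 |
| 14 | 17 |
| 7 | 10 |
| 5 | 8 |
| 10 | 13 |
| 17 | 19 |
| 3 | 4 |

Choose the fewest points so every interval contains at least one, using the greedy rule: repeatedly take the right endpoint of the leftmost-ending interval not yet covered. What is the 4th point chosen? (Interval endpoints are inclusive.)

17

Sort by right endpoint; whenever an interval is uncovered, place a point at its right end.
By right end: [3,4]  [3,5]  [6,7]  [5,8]  [7,10]  [10,13]  [9,14]  [14,17]  [17,19]
[3,4] uncovered → point at 4; [6,7] uncovered → point at 7; [10,13] uncovered → point at 13; [14,17] uncovered → point at 17.
Points: 4, 7, 13, 17 (4 total).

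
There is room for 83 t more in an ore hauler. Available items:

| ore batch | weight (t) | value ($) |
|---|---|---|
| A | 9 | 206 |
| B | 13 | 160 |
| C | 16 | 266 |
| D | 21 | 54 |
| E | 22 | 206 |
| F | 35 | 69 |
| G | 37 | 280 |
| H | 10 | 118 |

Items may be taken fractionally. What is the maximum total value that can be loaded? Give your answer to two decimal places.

1054.38

Ratios (sorted): A 22.89, C 16.62, B 12.31, H 11.80, E 9.36, G 7.57, D 2.57, F 1.97
take A (9 @ 206); take C (16 @ 266); take B (13 @ 160); take H (10 @ 118); take E (22 @ 206); take 13/37 of G → 98.38. Capacity used 83/83.
Total value = 1054.38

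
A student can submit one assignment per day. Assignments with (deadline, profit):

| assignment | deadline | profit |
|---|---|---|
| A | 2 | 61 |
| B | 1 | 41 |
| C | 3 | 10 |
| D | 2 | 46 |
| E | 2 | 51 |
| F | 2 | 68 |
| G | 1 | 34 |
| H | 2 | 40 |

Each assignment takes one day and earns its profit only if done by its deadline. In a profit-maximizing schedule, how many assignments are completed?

Take jobs in profit order; each goes to the latest open slot no later than its deadline.
By profit: F(d2,68), A(d2,61), E(d2,51), D(d2,46), B(d1,41), H(d2,40), G(d1,34), C(d3,10)
F→slot 2; A→slot 1; E skipped; D skipped; B skipped; H skipped; G skipped; C→slot 3.
3 of 8 scheduled.

3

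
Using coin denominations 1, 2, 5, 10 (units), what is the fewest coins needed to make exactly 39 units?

Use the largest denomination that fits, subtract, and repeat.
39 = 3×10 + 1×5 + 2×2
Total coins = 3 + 1 + 2 = 6

6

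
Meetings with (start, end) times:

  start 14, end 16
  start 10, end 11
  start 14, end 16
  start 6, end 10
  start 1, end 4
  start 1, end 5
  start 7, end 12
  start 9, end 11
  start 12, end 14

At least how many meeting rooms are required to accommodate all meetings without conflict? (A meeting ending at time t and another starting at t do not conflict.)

The answer is the maximum number of intervals overlapping at any instant.
starts: [1, 1, 6, 7, 9, 10, 12, 14, 14]
ends:   [4, 5, 10, 11, 11, 12, 14, 16, 16]
s1→1 s1→2 e4→1 e5→0 s6→1 s7→2 s9→3  — peak 3.

3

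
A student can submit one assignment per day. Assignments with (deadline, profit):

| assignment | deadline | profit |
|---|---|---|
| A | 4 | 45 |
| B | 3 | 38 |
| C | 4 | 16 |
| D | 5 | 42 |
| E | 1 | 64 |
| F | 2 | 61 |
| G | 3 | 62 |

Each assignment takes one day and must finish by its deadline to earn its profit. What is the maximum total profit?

274

Take jobs in profit order; each goes to the latest open slot no later than its deadline.
By profit: E(d1,64), G(d3,62), F(d2,61), A(d4,45), D(d5,42), B(d3,38), C(d4,16)
E→slot 1; G→slot 3; F→slot 2; A→slot 4; D→slot 5; B skipped; C skipped.
Profit = 64 + 61 + 62 + 45 + 42 = 274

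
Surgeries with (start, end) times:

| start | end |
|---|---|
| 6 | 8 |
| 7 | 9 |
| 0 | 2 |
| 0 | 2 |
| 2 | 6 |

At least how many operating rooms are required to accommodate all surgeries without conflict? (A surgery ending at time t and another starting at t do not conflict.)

2

Count concurrent intervals with a sweep; the peak is the room count.
starts: [0, 0, 2, 6, 7]
ends:   [2, 2, 6, 8, 9]
s0→1 s0→2  — peak 2.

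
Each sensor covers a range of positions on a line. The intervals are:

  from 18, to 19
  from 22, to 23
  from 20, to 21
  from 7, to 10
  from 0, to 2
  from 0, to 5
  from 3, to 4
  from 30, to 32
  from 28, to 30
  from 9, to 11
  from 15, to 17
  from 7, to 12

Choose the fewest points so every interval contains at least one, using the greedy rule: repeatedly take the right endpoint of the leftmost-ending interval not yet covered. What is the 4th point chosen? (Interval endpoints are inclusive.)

By right end: [0,2]  [3,4]  [0,5]  [7,10]  [9,11]  [7,12]  [15,17]  [18,19]  [20,21]  [22,23]  [28,30]  [30,32]
[0,2] uncovered → point at 2; [3,4] uncovered → point at 4; [7,10] uncovered → point at 10; [15,17] uncovered → point at 17; [18,19] uncovered → point at 19; [20,21] uncovered → point at 21; [22,23] uncovered → point at 23; [28,30] uncovered → point at 30.
Points: 2, 4, 10, 17, 19, 21, 23, 30 (8 total).

17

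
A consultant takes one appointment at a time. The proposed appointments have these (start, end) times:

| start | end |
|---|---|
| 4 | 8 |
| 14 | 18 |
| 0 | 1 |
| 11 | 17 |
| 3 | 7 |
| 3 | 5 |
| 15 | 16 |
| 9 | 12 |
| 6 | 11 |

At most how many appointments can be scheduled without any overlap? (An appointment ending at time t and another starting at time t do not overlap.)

Order by finish time; keep every interval that doesn't clash with the previous kept one.
Sorted by end: (0,1)  (3,5)  (3,7)  (4,8)  (6,11)  (9,12)  (15,16)  (11,17)  (14,18)
take (0,1); take (3,5); skip (3,7); take (6,11); skip (9,12); take (15,16).
Selected 4 appointments.

4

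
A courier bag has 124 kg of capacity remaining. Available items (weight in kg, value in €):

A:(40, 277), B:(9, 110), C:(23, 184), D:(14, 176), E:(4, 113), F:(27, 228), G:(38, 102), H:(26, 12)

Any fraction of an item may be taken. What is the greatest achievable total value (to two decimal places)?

1106.79

Order: E (113/4=28.25) > D (176/14=12.57) > B (110/9=12.22) > F (228/27=8.44) > C (184/23=8.00) > A (277/40=6.92) > G (102/38=2.68) > H (12/26=0.46)
Fill: take E (4 @ 113) → take D (14 @ 176) → take B (9 @ 110) → take F (27 @ 228) → take C (23 @ 184) → take A (40 @ 277) → take 7/38 of G → 18.79; 124/124 used.
Total value = 1106.79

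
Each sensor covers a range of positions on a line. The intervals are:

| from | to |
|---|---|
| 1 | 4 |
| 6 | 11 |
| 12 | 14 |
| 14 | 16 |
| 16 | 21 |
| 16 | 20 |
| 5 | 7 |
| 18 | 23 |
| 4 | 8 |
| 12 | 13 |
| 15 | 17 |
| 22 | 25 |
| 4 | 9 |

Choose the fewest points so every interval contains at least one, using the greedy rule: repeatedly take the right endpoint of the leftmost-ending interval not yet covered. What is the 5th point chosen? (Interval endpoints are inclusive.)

By right end: [1,4]  [5,7]  [4,8]  [4,9]  [6,11]  [12,13]  [12,14]  [14,16]  [15,17]  [16,20]  [16,21]  [18,23]  [22,25]
[1,4] uncovered → point at 4; [5,7] uncovered → point at 7; [12,13] uncovered → point at 13; [14,16] uncovered → point at 16; [18,23] uncovered → point at 23.
Points: 4, 7, 13, 16, 23 (5 total).

23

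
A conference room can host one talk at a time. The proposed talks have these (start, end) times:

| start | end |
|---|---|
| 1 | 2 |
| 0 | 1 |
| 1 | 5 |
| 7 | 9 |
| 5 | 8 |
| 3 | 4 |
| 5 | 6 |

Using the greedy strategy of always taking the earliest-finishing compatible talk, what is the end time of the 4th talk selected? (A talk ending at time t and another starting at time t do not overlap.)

6

Greedy by earliest finish: after sorting by end time, pick each interval compatible with the last pick.
By end time: (0,1), (1,2), (3,4), (1,5), (5,6), (5,8), (7,9).
Pick (0,1); next start ≥ 1 → (1,2); next start ≥ 2 → (3,4); next start ≥ 4 → (5,6); next start ≥ 6 → (7,9).
Selected: (0,1) (1,2) (3,4) (5,6) (7,9)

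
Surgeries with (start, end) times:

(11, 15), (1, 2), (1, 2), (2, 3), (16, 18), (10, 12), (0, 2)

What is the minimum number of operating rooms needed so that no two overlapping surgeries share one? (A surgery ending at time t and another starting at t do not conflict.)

3

Events (time:±→running): 0:+→1 1:+→2 1:+→3 … peak 3.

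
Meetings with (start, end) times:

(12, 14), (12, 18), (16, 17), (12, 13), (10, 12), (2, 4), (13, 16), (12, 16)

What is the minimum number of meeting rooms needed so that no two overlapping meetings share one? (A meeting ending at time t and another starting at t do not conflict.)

4

starts: [2, 10, 12, 12, 12, 12, 13, 16]
ends:   [4, 12, 13, 14, 16, 16, 17, 18]
s2→1 e4→0 s10→1 e12→0 s12→1 s12→2 s12→3 s12→4  — peak 4.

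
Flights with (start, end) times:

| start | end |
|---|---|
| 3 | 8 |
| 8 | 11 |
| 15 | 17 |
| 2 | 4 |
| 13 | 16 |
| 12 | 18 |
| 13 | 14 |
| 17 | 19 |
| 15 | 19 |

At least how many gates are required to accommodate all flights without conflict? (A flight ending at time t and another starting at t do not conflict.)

4

starts: [2, 3, 8, 12, 13, 13, 15, 15, 17]
ends:   [4, 8, 11, 14, 16, 17, 18, 19, 19]
s2→1 s3→2 e4→1 e8→0 s8→1 e11→0 s12→1 s13→2 s13→3 e14→2 s15→3 s15→4  — peak 4.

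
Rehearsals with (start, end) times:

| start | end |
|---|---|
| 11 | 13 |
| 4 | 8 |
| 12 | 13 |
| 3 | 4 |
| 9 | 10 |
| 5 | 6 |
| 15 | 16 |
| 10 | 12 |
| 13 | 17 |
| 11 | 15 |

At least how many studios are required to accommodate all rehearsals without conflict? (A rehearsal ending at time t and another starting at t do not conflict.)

3

The answer is the maximum number of intervals overlapping at any instant.
starts: [3, 4, 5, 9, 10, 11, 11, 12, 13, 15]
ends:   [4, 6, 8, 10, 12, 13, 13, 15, 16, 17]
s3→1 e4→0 s4→1 s5→2 e6→1 e8→0 s9→1 e10→0 s10→1 s11→2 s11→3  — peak 3.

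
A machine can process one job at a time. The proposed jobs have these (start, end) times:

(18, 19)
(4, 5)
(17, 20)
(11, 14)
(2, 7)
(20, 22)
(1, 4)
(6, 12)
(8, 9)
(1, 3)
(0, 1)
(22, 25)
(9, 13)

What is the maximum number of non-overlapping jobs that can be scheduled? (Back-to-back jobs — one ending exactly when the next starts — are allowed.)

8

By end time: (0,1), (1,3), (1,4), (4,5), (2,7), (8,9), (6,12), (9,13), (11,14), (18,19), (17,20), (20,22), (22,25).
Pick (0,1); next start ≥ 1 → (1,3); next start ≥ 3 → (4,5); next start ≥ 5 → (8,9); next start ≥ 9 → (9,13); next start ≥ 13 → (18,19); next start ≥ 19 → (20,22); next start ≥ 22 → (22,25).
Selected 8 jobs.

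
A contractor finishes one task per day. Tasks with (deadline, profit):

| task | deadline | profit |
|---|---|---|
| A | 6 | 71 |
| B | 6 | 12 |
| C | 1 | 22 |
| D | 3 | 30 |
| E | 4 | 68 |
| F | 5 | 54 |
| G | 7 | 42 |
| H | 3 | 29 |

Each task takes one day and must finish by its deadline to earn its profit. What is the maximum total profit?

316

Take jobs in profit order; each goes to the latest open slot no later than its deadline.
By profit: A(d6,71), E(d4,68), F(d5,54), G(d7,42), D(d3,30), H(d3,29), C(d1,22), B(d6,12)
A→slot 6; E→slot 4; F→slot 5; G→slot 7; D→slot 3; H→slot 2; C→slot 1; B skipped.
Profit = 22 + 29 + 30 + 68 + 54 + 71 + 42 = 316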